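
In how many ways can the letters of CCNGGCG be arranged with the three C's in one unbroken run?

20

Treat the 3 copies of C as a single block. The multiset to arrange is then {CCC, G, G, G, N}, 5 items in all.
That gives (5)!/(3!) = 20 arrangements.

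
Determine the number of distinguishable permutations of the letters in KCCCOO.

60

Letter multiplicities in KCCCOO: C×3, K×1, O×2.
The number of distinct arrangements is 6!/(3!·2!) = 720/12 = 60.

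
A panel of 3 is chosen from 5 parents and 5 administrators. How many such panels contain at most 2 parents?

110

Split by how many parents are chosen (0 through 2).
Sum: C(5,0)·C(5,3) + C(5,1)·C(5,2) + C(5,2)·C(5,1) = 10 + 50 + 50 = 110.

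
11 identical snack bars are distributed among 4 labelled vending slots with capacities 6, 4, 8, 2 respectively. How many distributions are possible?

94

Ignoring the caps, the number of non-negative solutions to x_1+…+x_4 = 11 is C(14,3) = 364.
Subtract solutions that violate a single cap (substitute x_i' = x_i − (cap_i+1)): x_1 ≥ 7 gives C(7,3) = 35; x_2 ≥ 5 gives C(9,3) = 84; x_3 ≥ 9 gives C(5,3) = 10; x_4 ≥ 3 gives C(11,3) = 165. Together 294.
Add back pairs where two caps are both exceeded: 0 + 0 + 4 + 0 + 20 + 0 = 24.
By inclusion–exclusion the count is 364 − 294 + 24 = 94.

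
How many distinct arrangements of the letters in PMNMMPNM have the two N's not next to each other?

315

Total arrangements of PMNMMPNM: 8!/(4!·2!·2!) = 420.
If the two N's are adjacent, glue them into one block, leaving 7 items to arrange: (7)!/(4!·2!) = 105 ways.
Hence 420 − 105 = 315.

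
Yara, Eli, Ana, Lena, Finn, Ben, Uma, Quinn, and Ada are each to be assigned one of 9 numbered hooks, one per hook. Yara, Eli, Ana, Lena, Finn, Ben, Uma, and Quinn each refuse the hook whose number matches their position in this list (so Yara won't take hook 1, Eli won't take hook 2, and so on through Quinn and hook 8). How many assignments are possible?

148329

Let Aᵢ (for 1 ≤ i ≤ 8) be the placements that put person i in their forbidden hook. Any j of these fix j positions, leaving (9−j)! ways to fill the rest, and there are C(8,j) ways to pick which j.
By inclusion–exclusion, the number of valid placements is Σ_{j=0}^{8} (−1)^j C(8,j)·(9−j)!.
Computing: 362880 − 322560 + 141120 − 40320 + 8400 − 1344 + 168 − 16 + 1 = 148329.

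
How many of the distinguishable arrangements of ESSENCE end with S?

120

Fix S in the last position and arrange the remaining 6 letters.
Those 6 letters have E appearing 3 times, giving (6)!/(3!) = 120.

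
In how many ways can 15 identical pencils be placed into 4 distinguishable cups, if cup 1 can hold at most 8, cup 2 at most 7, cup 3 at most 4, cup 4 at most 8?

Without the upper bounds there are C(18,3) = 816 ways to split 15 among 4 cups.
Subtract solutions that violate a single cap (substitute x_i' = x_i − (cap_i+1)): x_1 ≥ 9 gives C(9,3) = 84; x_2 ≥ 8 gives C(10,3) = 120; x_3 ≥ 5 gives C(13,3) = 286; x_4 ≥ 9 gives C(9,3) = 84. Together 574.
Add back pairs where two caps are both exceeded: 0 + 4 + 0 + 10 + 0 + 4 = 18.
By inclusion–exclusion the count is 816 − 574 + 18 = 260.

260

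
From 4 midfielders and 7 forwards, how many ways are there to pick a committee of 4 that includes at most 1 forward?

Split by how many forwards are chosen (0 through 1).
Sum: C(7,0)·C(4,4) + C(7,1)·C(4,3) = 1 + 28 = 29.

29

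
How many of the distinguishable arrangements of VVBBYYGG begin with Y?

630

Fix Y in the first position and arrange the remaining 7 letters.
Those 7 letters have B appearing twice, G appearing twice, and V appearing twice, giving (7)!/(2!·2!·2!) = 630.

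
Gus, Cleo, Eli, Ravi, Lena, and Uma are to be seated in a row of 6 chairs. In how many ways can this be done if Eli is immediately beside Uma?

240

Place the 4 others and the Eli-Uma pair as 5 objects in a line; the pair has 2 internal arrangements.
That gives 2 × 5! = 2 × 120 = 240.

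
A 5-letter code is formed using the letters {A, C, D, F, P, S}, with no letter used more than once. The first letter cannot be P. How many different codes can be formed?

The first letter has 6−1 = 5 choices (anything except P).
The remaining 4 letters are filled from the other 5 symbols without repetition: 5 × 4 × 3 × 2 = 120.
Total: 5 × 120 = 600.

600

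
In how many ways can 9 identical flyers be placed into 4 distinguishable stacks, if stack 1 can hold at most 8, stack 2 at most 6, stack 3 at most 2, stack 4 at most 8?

124

By stars and bars, unrestricted non-negative solutions to x_1+…+x_4 = 9 number C(9+3,3) = 220.
Subtract solutions that violate a single cap (substitute x_i' = x_i − (cap_i+1)): x_1 ≥ 9 gives C(3,3) = 1; x_2 ≥ 7 gives C(5,3) = 10; x_3 ≥ 3 gives C(9,3) = 84; x_4 ≥ 9 gives C(3,3) = 1. Together 96.
No two caps can be exceeded simultaneously, so the pair terms are all 0.
By inclusion–exclusion the count is 220 − 96 + 0 = 124.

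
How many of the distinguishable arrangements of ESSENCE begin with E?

Fix E in the first position and arrange the remaining 6 letters.
Those 6 letters have E appearing twice and S appearing twice, giving (6)!/(2!·2!) = 180.

180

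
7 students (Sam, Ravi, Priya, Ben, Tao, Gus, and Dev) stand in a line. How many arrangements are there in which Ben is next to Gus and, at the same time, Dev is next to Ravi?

480

Treat {Ben,Gus} as one block (2 orders) and {Dev,Ravi} as another (2 orders).
That leaves 5 units to arrange: 2 × 2 × 5! = 4 × 120 = 480.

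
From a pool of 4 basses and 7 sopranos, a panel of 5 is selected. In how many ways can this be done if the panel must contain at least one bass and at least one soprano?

With no constraint there are C(11,5) = 462 possible selections.
Subtract selections that omit an entire group: no basses → C(7,5) = 21; no sopranos → C(4,5) = 0.
Both groups omitted at once is impossible, so 462 − 21 = 441.

441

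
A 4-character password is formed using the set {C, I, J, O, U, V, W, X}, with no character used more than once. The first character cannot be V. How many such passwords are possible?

1470

The first character has 8−1 = 7 choices (anything except V).
The remaining 3 characters are filled from the other 7 symbols without repetition: 7 × 6 × 5 = 210.
Total: 7 × 210 = 1470.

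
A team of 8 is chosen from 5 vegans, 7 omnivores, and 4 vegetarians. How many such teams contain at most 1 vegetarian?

3663

Split by how many vegetarians are chosen (0 through 1).
Sum: C(4,0)·C(12,8) + C(4,1)·C(12,7) = 495 + 3168 = 3663.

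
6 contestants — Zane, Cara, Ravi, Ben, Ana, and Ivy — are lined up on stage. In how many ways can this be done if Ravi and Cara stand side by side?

240

Place the 4 others and the Ravi-Cara pair as 5 objects in a line; the pair has 2 internal arrangements.
So the count is 2·(5)! = 240.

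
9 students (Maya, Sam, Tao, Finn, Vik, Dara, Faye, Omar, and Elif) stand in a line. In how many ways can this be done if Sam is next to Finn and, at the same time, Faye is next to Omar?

20160

Treat {Sam,Finn} as one block (2 orders) and {Faye,Omar} as another (2 orders).
That leaves 7 units to arrange: 2 × 2 × 7! = 4 × 5040 = 20160.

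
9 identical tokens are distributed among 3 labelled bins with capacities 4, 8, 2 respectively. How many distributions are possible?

14

Without the upper bounds there are C(11,2) = 55 ways to split 9 among 3 bins.
Subtract solutions that violate a single cap (substitute x_i' = x_i − (cap_i+1)): x_1 ≥ 5 gives C(6,2) = 15; x_2 ≥ 9 gives C(2,2) = 1; x_3 ≥ 3 gives C(8,2) = 28. Together 44.
Add back pairs where two caps are both exceeded: 0 + 3 + 0 = 3.
By inclusion–exclusion the count is 55 − 44 + 3 = 14.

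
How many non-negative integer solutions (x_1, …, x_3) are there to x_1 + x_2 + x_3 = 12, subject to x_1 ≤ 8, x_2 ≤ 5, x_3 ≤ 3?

14

Without the upper bounds there are C(14,2) = 91 ways to split 12 among 3 variables.
Subtract solutions that violate a single cap (substitute x_i' = x_i − (cap_i+1)): x_1 ≥ 9 gives C(5,2) = 10; x_2 ≥ 6 gives C(8,2) = 28; x_3 ≥ 4 gives C(10,2) = 45. Together 83.
Add back pairs where two caps are both exceeded: 0 + 0 + 6 = 6.
By inclusion–exclusion the count is 91 − 83 + 6 = 14.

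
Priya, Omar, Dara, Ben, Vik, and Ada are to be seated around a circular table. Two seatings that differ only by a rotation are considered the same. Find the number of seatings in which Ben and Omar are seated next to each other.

Glue Ben and Omar into a block (2 internal orders). Seating 5 units around a circle gives (4)! arrangements.
So 2 × (4)! = 2 × 24 = 48.

48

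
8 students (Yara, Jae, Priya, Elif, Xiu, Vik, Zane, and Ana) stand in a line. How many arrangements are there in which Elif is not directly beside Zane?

30240

Of the 8! = 40320 arrangements, those with Elif and Zane adjacent number 2 × 7! = 10080 (treat the pair as a block with 2 internal orders).
So 40320 − 10080 = 30240 arrangements keep them apart.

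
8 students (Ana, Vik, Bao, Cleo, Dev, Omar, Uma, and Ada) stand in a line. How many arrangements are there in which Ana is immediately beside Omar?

Place the 6 others and the Ana-Omar pair as 7 objects in a line; the pair has 2 internal arrangements.
That gives 2 × 7! = 2 × 5040 = 10080.

10080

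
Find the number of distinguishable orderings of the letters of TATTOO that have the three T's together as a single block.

Treat the 3 copies of T as a single block. The multiset to arrange is then {TTT, A, O, O}, 4 items in all.
That gives (4)!/(2!) = 12 arrangements.

12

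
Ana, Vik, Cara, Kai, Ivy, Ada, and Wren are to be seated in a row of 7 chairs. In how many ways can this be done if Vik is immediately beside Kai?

Place the 5 others and the Vik-Kai pair as 6 objects in a line; the pair has 2 internal arrangements.
So the count is 2·(6)! = 1440.

1440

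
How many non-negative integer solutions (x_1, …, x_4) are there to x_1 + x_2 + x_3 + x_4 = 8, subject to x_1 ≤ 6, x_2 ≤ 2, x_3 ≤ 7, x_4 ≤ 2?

By stars and bars, unrestricted non-negative solutions to x_1+…+x_4 = 8 number C(8+3,3) = 165.
Subtract solutions that violate a single cap (substitute x_i' = x_i − (cap_i+1)): x_1 ≥ 7 gives C(4,3) = 4; x_2 ≥ 3 gives C(8,3) = 56; x_3 ≥ 8 gives C(3,3) = 1; x_4 ≥ 3 gives C(8,3) = 56. Together 117.
Add back pairs where two caps are both exceeded: 0 + 0 + 0 + 0 + 10 + 0 = 10.
By inclusion–exclusion the count is 165 − 117 + 10 = 58.

58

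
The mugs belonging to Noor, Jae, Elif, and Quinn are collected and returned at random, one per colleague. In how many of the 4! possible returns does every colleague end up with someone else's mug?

Count assignments avoiding every fixed point. For any j of the 4 colleagues fixed to their own mug, the other 4−j can be arranged in (4−j)! ways.
By inclusion–exclusion this is Σ_{j=0}^{4} (−1)^j C(4,j)·(4−j)!.
Computing: 24 − 24 + 12 − 4 + 1 = 9.

9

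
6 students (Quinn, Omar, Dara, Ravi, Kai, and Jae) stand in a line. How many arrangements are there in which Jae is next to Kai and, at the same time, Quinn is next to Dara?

Treat {Jae,Kai} as one block (2 orders) and {Quinn,Dara} as another (2 orders).
That leaves 4 units to arrange: 2 × 2 × 4! = 4 × 24 = 96.

96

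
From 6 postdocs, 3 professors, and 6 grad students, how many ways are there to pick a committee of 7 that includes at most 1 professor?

3564

Split by how many professors are chosen (0 through 1).
Sum: C(3,0)·C(12,7) + C(3,1)·C(12,6) = 792 + 2772 = 3564.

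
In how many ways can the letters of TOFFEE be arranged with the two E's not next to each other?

120

Total arrangements of TOFFEE: 6!/(2!·2!) = 180.
Arrangements with the E's together: treat EE as one letter, giving (5)!/(2!) = 60.
Subtracting, 180 − 60 = 120 arrangements keep the E's apart.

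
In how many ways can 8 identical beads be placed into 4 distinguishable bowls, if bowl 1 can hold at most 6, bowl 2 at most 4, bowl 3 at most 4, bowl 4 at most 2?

Without the upper bounds there are C(11,3) = 165 ways to split 8 among 4 bowls.
Subtract solutions that violate a single cap (substitute x_i' = x_i − (cap_i+1)): x_1 ≥ 7 gives C(4,3) = 4; x_2 ≥ 5 gives C(6,3) = 20; x_3 ≥ 5 gives C(6,3) = 20; x_4 ≥ 3 gives C(8,3) = 56. Together 100.
Add back pairs where two caps are both exceeded: 0 + 0 + 0 + 0 + 1 + 1 = 2.
By inclusion–exclusion the count is 165 − 100 + 2 = 67.

67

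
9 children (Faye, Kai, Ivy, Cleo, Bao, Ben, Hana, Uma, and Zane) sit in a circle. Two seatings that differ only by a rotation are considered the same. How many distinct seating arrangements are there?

Fix one person's seat to break rotational symmetry; the remaining 8 people can be arranged in (8)! = 40320 ways.

40320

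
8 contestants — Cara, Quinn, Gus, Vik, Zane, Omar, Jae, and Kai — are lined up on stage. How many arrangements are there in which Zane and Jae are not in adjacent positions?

30240

Of the 8! = 40320 arrangements, those with Zane and Jae adjacent number 2 × 7! = 10080 (treat the pair as a block with 2 internal orders).
So 40320 − 10080 = 30240 arrangements keep them apart.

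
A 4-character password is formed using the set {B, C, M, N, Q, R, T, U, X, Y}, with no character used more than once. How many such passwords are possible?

5040

With no repetition, fill the 4 characters in order: 10 choices, then 9, down to 7.
10 × 9 × 8 × 7 = 5040.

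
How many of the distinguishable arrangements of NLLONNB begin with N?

With the first slot taken by N, it remains to arrange the other 6 letters (LLONNB).
Those 6 letters have L appearing twice and N appearing twice, giving (6)!/(2!·2!) = 180.

180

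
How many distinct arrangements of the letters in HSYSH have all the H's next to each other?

Treat the 2 copies of H as a single block. The multiset to arrange is then {HH, S, S, Y}, 4 items in all.
That gives (4)!/(2!) = 12 arrangements.

12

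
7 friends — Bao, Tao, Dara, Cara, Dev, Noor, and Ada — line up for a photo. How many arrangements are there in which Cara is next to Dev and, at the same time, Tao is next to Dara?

480

Treat {Cara,Dev} as one block (2 orders) and {Tao,Dara} as another (2 orders).
That leaves 5 units to arrange: 2 × 2 × 5! = 4 × 120 = 480.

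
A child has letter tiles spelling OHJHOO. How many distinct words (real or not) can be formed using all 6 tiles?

OHJHOO has 6 letters with H appearing twice and O appearing 3 times.
So there are 6! / (3!·2!) = 60 distinguishable arrangements.

60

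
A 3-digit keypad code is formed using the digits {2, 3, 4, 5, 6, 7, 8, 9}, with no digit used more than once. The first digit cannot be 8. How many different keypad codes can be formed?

The first digit has 8−1 = 7 choices (anything except 8).
The remaining 2 digits are filled from the other 7 symbols without repetition: 7 × 6 = 42.
Total: 7 × 42 = 294.

294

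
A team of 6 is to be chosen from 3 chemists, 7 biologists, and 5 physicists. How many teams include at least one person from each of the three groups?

Total 6-person selections from all 15: C(15,6) = 5005.
Selections missing a whole group: no chemists → C(12,6) = 924; no biologists → C(8,6) = 28; no physicists → C(10,6) = 210.
Add back selections omitting two groups (i.e. drawn from a single group): C(3,6) + C(7,6) + C(5,6) = 7.
By inclusion–exclusion: 5005 − 1162 + 7 = 3850.

3850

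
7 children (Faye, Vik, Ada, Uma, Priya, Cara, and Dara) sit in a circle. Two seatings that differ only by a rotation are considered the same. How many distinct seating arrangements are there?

Around a circle, 7 distinct people have 7!/7 = (6)! = 720 rotationally distinct seatings.

720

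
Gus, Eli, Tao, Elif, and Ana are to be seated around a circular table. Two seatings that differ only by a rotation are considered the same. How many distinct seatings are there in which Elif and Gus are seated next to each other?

12

Glue Elif and Gus into a block (2 internal orders). Seating 4 units around a circle gives (3)! arrangements.
So 2 × (3)! = 2 × 6 = 12.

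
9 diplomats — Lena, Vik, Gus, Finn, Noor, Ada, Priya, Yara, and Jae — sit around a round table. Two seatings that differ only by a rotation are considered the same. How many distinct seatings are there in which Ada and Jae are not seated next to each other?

30240

All circular seatings of 9 people number (8)! = 40320.
Seatings with Ada beside Jae: treat them as a block with 2 internal orders, giving 2 × (7)! = 10080.
Subtracting, 40320 − 10080 = 30240.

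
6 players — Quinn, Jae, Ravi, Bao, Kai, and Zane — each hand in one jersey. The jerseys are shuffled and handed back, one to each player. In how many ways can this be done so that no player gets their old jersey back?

265

Count assignments avoiding every fixed point. For any j of the 6 players fixed to their old jersey, the other 6−j can be arranged in (6−j)! ways.
By inclusion–exclusion this is Σ_{j=0}^{6} (−1)^j C(6,j)·(6−j)!.
Computing: 720 − 720 + 360 − 120 + 30 − 6 + 1 = 265.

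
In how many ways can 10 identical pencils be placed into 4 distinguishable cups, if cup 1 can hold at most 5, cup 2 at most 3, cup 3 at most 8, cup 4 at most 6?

By stars and bars, unrestricted non-negative solutions to x_1+…+x_4 = 10 number C(10+3,3) = 286.
Subtract solutions that violate a single cap (substitute x_i' = x_i − (cap_i+1)): x_1 ≥ 6 gives C(7,3) = 35; x_2 ≥ 4 gives C(9,3) = 84; x_3 ≥ 9 gives C(4,3) = 4; x_4 ≥ 7 gives C(6,3) = 20. Together 143.
Add back pairs where two caps are both exceeded: 1 + 0 + 0 + 0 + 0 + 0 = 1.
By inclusion–exclusion the count is 286 − 143 + 1 = 144.

144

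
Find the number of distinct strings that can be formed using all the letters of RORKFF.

180

RORKFF has 6 letters with F appearing twice and R appearing twice.
Dividing 6! = 720 by 2!·2! = 4 for the repeated letters gives 180.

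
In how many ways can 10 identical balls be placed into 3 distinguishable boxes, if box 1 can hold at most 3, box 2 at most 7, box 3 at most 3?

By stars and bars, unrestricted non-negative solutions to x_1+…+x_3 = 10 number C(10+2,2) = 66.
Subtract solutions that violate a single cap (substitute x_i' = x_i − (cap_i+1)): x_1 ≥ 4 gives C(8,2) = 28; x_2 ≥ 8 gives C(4,2) = 6; x_3 ≥ 4 gives C(8,2) = 28. Together 62.
Add back pairs where two caps are both exceeded: 0 + 6 + 0 = 6.
By inclusion–exclusion the count is 66 − 62 + 6 = 10.

10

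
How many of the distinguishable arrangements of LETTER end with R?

30

Fix R in the last position and arrange the remaining 5 letters.
Those 5 letters have E appearing twice and T appearing twice, giving (5)!/(2!·2!) = 30.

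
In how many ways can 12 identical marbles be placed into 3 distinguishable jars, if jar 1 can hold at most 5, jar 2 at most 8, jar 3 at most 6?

32

Without the upper bounds there are C(14,2) = 91 ways to split 12 among 3 jars.
Subtract solutions that violate a single cap (substitute x_i' = x_i − (cap_i+1)): x_1 ≥ 6 gives C(8,2) = 28; x_2 ≥ 9 gives C(5,2) = 10; x_3 ≥ 7 gives C(7,2) = 21. Together 59.
No two caps can be exceeded simultaneously, so the pair terms are all 0.
By inclusion–exclusion the count is 91 − 59 + 0 = 32.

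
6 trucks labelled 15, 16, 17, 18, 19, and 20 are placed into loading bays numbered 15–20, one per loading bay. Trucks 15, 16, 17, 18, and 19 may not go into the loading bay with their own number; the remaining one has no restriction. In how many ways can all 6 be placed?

Let Aᵢ (for 15 ≤ i ≤ 19) be the placements that put truck i in its forbidden loading bay. Any j of these fix j positions, leaving (6−j)! ways to fill the rest, and there are C(5,j) ways to pick which j.
By inclusion–exclusion, the number of valid placements is Σ_{j=0}^{5} (−1)^j C(5,j)·(6−j)!.
Computing: 720 − 600 + 240 − 60 + 10 − 1 = 309.

309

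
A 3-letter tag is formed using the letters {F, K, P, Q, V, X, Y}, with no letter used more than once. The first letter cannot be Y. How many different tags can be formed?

The first letter has 7−1 = 6 choices (anything except Y).
The remaining 2 letters are filled from the other 6 symbols without repetition: 6 × 5 = 30.
Total: 6 × 30 = 180.

180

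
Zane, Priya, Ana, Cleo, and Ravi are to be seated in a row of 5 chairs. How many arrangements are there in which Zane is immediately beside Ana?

Place the 3 others and the Zane-Ana pair as 4 objects in a line; the pair has 2 internal arrangements.
That gives 2 × 4! = 2 × 24 = 48.

48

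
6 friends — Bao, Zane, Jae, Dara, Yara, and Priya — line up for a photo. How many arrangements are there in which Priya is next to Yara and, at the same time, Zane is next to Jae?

Treat {Priya,Yara} as one block (2 orders) and {Zane,Jae} as another (2 orders).
That leaves 4 units to arrange: 2 × 2 × 4! = 4 × 24 = 96.

96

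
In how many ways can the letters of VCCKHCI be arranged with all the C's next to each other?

120

Treat the 3 copies of C as a single block. The multiset to arrange is then {CCC, H, I, K, V}, 5 items in all.
All 5 items are distinct, so there are (5)! = 120 arrangements.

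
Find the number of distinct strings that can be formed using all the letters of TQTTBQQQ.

The 8 letters of TQTTBQQQ have repeats: Q appearing 4 times and T appearing 3 times.
So there are 8! / (4!·3!) = 280 distinguishable arrangements.

280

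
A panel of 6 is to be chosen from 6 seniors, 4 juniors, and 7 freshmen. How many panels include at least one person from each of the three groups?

9996

With no constraint there are C(17,6) = 12376 possible selections.
Selections missing a whole group: no seniors → C(11,6) = 462; no juniors → C(13,6) = 1716; no freshmen → C(10,6) = 210.
Add back selections omitting two groups (i.e. drawn from a single group): C(6,6) + C(4,6) + C(7,6) = 8.
By inclusion–exclusion: 12376 − 2388 + 8 = 9996.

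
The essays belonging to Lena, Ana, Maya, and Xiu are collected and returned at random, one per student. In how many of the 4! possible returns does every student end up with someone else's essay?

9

Count assignments avoiding every fixed point. For any j of the 4 students fixed to their own essay, the other 4−j can be arranged in (4−j)! ways.
By inclusion–exclusion this is Σ_{j=0}^{4} (−1)^j C(4,j)·(4−j)!.
Computing: 24 − 24 + 12 − 4 + 1 = 9.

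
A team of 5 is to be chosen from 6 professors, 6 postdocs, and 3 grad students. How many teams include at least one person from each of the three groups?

Total 5-person selections from all 15: C(15,5) = 3003.
Selections missing a whole group: no professors → C(9,5) = 126; no postdocs → C(9,5) = 126; no grad students → C(12,5) = 792.
Add back selections omitting two groups (i.e. drawn from a single group): C(6,5) + C(6,5) + C(3,5) = 12.
By inclusion–exclusion: 3003 − 1044 + 12 = 1971.

1971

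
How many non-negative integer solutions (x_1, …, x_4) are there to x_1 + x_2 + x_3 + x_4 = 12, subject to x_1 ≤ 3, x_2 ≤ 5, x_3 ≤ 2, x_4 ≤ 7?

By stars and bars, unrestricted non-negative solutions to x_1+…+x_4 = 12 number C(12+3,3) = 455.
Subtract solutions that violate a single cap (substitute x_i' = x_i − (cap_i+1)): x_1 ≥ 4 gives C(11,3) = 165; x_2 ≥ 6 gives C(9,3) = 84; x_3 ≥ 3 gives C(12,3) = 220; x_4 ≥ 8 gives C(7,3) = 35. Together 504.
Add back pairs where two caps are both exceeded: 10 + 56 + 1 + 20 + 0 + 4 = 91.
By inclusion–exclusion the count is 455 − 504 + 91 = 42.

42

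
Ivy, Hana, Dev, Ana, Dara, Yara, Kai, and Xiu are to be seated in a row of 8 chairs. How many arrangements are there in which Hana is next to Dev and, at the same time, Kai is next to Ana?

2880

Treat {Hana,Dev} as one block (2 orders) and {Kai,Ana} as another (2 orders).
That leaves 6 units to arrange: 2 × 2 × 6! = 4 × 720 = 2880.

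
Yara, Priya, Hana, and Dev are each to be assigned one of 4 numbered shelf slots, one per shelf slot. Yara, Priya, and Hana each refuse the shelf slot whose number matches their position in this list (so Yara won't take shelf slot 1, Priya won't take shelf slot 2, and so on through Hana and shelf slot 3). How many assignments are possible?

11

Let Aᵢ (for i ∈ {1, 2, 3}) be the placements that put person i in their forbidden shelf slot. Any j of these fix j positions, leaving (4−j)! ways to fill the rest, and there are C(3,j) ways to pick which j.
By inclusion–exclusion, the number of valid placements is Σ_{j=0}^{3} (−1)^j C(3,j)·(4−j)!.
Computing: 24 − 18 + 6 − 1 = 11.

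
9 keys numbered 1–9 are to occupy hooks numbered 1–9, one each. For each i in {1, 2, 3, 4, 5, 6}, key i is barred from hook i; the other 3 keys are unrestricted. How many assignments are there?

183822

Let Aᵢ (for 1 ≤ i ≤ 6) be the placements that put key i in its forbidden hook. Any j of these fix j positions, leaving (9−j)! ways to fill the rest, and there are C(6,j) ways to pick which j.
By inclusion–exclusion, the number of valid placements is Σ_{j=0}^{6} (−1)^j C(6,j)·(9−j)!.
Computing: 362880 − 241920 + 75600 − 14400 + 1800 − 144 + 6 = 183822.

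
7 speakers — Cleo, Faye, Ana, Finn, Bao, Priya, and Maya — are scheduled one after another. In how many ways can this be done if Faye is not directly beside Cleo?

Of the 7! = 5040 arrangements, those with Faye and Cleo adjacent number 2 × 6! = 1440 (treat the pair as a block with 2 internal orders).
So 5040 − 1440 = 3600 arrangements keep them apart.

3600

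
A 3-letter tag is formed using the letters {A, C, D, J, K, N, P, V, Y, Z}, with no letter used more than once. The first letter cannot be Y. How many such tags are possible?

648

The first letter has 10−1 = 9 choices (anything except Y).
The remaining 2 letters are filled from the other 9 symbols without repetition: 9 × 8 = 72.
Total: 9 × 72 = 648.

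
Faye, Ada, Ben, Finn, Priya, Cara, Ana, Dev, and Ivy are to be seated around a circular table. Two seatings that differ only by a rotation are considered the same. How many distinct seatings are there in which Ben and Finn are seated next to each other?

10080

Glue Ben and Finn into a block (2 internal orders). Seating 8 units around a circle gives (7)! arrangements.
So 2 × (7)! = 2 × 5040 = 10080.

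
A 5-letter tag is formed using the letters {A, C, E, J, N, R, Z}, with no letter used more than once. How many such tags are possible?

2520

With no repetition, fill the 5 letters in order: 7 choices, then 6, down to 3.
That product is 7 × 6 × 5 × 4 × 3 = 2520.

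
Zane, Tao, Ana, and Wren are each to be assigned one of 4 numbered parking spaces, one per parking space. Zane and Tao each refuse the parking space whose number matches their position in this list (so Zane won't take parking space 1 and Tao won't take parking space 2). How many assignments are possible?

Let Aᵢ (for i ∈ {1, 2}) be the placements that put person i in their forbidden parking space. Any j of these fix j positions, leaving (4−j)! ways to fill the rest, and there are C(2,j) ways to pick which j.
By inclusion–exclusion, the number of valid placements is Σ_{j=0}^{2} (−1)^j C(2,j)·(4−j)!.
Computing: 24 − 12 + 2 = 14.

14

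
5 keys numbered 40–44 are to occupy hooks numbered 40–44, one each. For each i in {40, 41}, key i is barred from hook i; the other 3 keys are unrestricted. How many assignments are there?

78

Let Aᵢ (for i ∈ {40, 41}) be the placements that put key i in its forbidden hook. Any j of these fix j positions, leaving (5−j)! ways to fill the rest, and there are C(2,j) ways to pick which j.
By inclusion–exclusion, the number of valid placements is Σ_{j=0}^{2} (−1)^j C(2,j)·(5−j)!.
Computing: 120 − 48 + 6 = 78.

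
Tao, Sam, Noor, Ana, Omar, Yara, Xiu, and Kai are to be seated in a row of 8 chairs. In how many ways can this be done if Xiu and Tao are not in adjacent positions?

30240

There are 8! = 40320 arrangements in all. If Xiu and Tao are adjacent, merging them into one block gives 2·(7)! = 10080 arrangements.
Complementary counting: 40320 − 10080 = 30240.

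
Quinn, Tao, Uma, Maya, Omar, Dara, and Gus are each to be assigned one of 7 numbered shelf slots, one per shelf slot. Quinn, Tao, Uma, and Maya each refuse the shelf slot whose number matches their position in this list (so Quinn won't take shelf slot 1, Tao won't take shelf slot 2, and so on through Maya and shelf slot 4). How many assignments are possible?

Let Aᵢ (for 1 ≤ i ≤ 4) be the placements that put person i in their forbidden shelf slot. Any j of these fix j positions, leaving (7−j)! ways to fill the rest, and there are C(4,j) ways to pick which j.
By inclusion–exclusion, the number of valid placements is Σ_{j=0}^{4} (−1)^j C(4,j)·(7−j)!.
Computing: 5040 − 2880 + 720 − 96 + 6 = 2790.

2790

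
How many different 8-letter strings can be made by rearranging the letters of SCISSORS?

1680

The 8 letters of SCISSORS have repeats: S appearing 4 times.
The number of distinct arrangements is 8!/(4!) = 40320/24 = 1680.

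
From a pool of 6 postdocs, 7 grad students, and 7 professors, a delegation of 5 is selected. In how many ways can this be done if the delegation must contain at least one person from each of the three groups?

10976

Unrestricted: C(20,5) = 15504 ways to pick any 5 of the 20.
Selections missing a whole group: no postdocs → C(14,5) = 2002; no grad students → C(13,5) = 1287; no professors → C(13,5) = 1287.
Add back selections omitting two groups (i.e. drawn from a single group): C(6,5) + C(7,5) + C(7,5) = 48.
By inclusion–exclusion: 15504 − 4576 + 48 = 10976.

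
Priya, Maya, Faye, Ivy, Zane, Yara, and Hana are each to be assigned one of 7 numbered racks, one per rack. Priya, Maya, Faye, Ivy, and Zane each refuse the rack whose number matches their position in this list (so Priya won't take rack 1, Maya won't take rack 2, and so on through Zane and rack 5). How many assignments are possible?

Let Aᵢ (for 1 ≤ i ≤ 5) be the placements that put person i in their forbidden rack. Any j of these fix j positions, leaving (7−j)! ways to fill the rest, and there are C(5,j) ways to pick which j.
By inclusion–exclusion, the number of valid placements is Σ_{j=0}^{5} (−1)^j C(5,j)·(7−j)!.
Computing: 5040 − 3600 + 1200 − 240 + 30 − 2 = 2428.

2428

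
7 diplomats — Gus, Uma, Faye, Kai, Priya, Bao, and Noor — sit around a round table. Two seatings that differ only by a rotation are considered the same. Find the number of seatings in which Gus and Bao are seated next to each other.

Glue Gus and Bao into a block (2 internal orders). Seating 6 units around a circle gives (5)! arrangements.
So 2 × (5)! = 2 × 120 = 240.

240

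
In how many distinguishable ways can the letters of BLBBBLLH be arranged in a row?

Letter multiplicities in BLBBBLLH: B×4, H×1, L×3.
Dividing 8! = 40320 by 4!·3! = 144 for the repeated letters gives 280.

280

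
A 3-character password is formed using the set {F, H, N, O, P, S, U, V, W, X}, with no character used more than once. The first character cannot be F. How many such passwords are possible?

648

The first character has 10−1 = 9 choices (anything except F).
The remaining 2 characters are filled from the other 9 symbols without repetition: 9 × 8 = 72.
Total: 9 × 72 = 648.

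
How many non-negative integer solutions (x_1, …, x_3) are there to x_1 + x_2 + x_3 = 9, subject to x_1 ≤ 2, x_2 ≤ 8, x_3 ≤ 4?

By stars and bars, unrestricted non-negative solutions to x_1+…+x_3 = 9 number C(9+2,2) = 55.
Subtract solutions that violate a single cap (substitute x_i' = x_i − (cap_i+1)): x_1 ≥ 3 gives C(8,2) = 28; x_2 ≥ 9 gives C(2,2) = 1; x_3 ≥ 5 gives C(6,2) = 15. Together 44.
Add back pairs where two caps are both exceeded: 0 + 3 + 0 = 3.
By inclusion–exclusion the count is 55 − 44 + 3 = 14.

14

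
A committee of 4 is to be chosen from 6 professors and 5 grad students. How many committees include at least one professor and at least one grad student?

Total 4-person selections from all 11: C(11,4) = 330.
Subtract selections that omit an entire group: no professors → C(5,4) = 5; no grad students → C(6,4) = 15.
Both groups omitted at once is impossible, so 330 − 20 = 310.

310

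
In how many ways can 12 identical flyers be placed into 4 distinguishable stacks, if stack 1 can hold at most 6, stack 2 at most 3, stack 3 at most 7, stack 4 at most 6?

By stars and bars, unrestricted non-negative solutions to x_1+…+x_4 = 12 number C(12+3,3) = 455.
Subtract solutions that violate a single cap (substitute x_i' = x_i − (cap_i+1)): x_1 ≥ 7 gives C(8,3) = 56; x_2 ≥ 4 gives C(11,3) = 165; x_3 ≥ 8 gives C(7,3) = 35; x_4 ≥ 7 gives C(8,3) = 56. Together 312.
Add back pairs where two caps are both exceeded: 4 + 0 + 0 + 1 + 4 + 0 = 9.
By inclusion–exclusion the count is 455 − 312 + 9 = 152.

152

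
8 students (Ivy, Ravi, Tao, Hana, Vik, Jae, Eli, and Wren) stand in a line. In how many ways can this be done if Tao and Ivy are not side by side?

Of the 8! = 40320 arrangements, those with Tao and Ivy adjacent number 2 × 7! = 10080 (treat the pair as a block with 2 internal orders).
Complementary counting: 40320 − 10080 = 30240.

30240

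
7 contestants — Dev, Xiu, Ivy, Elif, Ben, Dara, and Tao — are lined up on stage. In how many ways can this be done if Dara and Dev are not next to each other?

3600

There are 7! = 5040 arrangements in all. If Dara and Dev are adjacent, merging them into one block gives 2·(6)! = 1440 arrangements.
So 5040 − 1440 = 3600 arrangements keep them apart.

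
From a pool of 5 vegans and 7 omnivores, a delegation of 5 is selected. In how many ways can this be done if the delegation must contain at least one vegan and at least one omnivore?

Total 5-person selections from all 12: C(12,5) = 792.
Subtract selections that omit an entire group: no vegans → C(7,5) = 21; no omnivores → C(5,5) = 1.
Both groups omitted at once is impossible, so 792 − 22 = 770.

770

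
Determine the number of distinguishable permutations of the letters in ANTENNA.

Letter multiplicities in ANTENNA: A×2, E×1, N×3, T×1.
Dividing 7! = 5040 by 3!·2! = 12 for the repeated letters gives 420.

420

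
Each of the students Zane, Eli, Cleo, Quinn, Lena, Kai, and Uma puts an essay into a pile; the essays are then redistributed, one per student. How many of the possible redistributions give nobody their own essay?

Count assignments avoiding every fixed point. For any j of the 7 students fixed to their own essay, the other 7−j can be arranged in (7−j)! ways.
By inclusion–exclusion this is Σ_{j=0}^{7} (−1)^j C(7,j)·(7−j)!.
Computing: 5040 − 5040 + 2520 − 840 + 210 − 42 + 7 − 1 = 1854.

1854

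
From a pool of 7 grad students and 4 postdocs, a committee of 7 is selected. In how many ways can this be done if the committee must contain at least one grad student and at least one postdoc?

Total 7-person selections from all 11: C(11,7) = 330.
Subtract selections that omit an entire group: no grad students → C(4,7) = 0; no postdocs → C(7,7) = 1.
Both groups omitted at once is impossible, so 330 − 1 = 329.

329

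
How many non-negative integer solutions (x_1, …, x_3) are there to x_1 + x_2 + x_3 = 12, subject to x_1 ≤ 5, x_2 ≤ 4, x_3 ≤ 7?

15

Ignoring the caps, the number of non-negative solutions to x_1+…+x_3 = 12 is C(14,2) = 91.
Subtract solutions that violate a single cap (substitute x_i' = x_i − (cap_i+1)): x_1 ≥ 6 gives C(8,2) = 28; x_2 ≥ 5 gives C(9,2) = 36; x_3 ≥ 8 gives C(6,2) = 15. Together 79.
Add back pairs where two caps are both exceeded: 3 + 0 + 0 = 3.
By inclusion–exclusion the count is 91 − 79 + 3 = 15.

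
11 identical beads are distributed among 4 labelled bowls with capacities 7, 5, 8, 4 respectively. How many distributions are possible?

Without the upper bounds there are C(14,3) = 364 ways to split 11 among 4 bowls.
Subtract solutions that violate a single cap (substitute x_i' = x_i − (cap_i+1)): x_1 ≥ 8 gives C(6,3) = 20; x_2 ≥ 6 gives C(8,3) = 56; x_3 ≥ 9 gives C(5,3) = 10; x_4 ≥ 5 gives C(9,3) = 84. Together 170.
Add back pairs where two caps are both exceeded: 0 + 0 + 0 + 0 + 1 + 0 = 1.
By inclusion–exclusion the count is 364 − 170 + 1 = 195.

195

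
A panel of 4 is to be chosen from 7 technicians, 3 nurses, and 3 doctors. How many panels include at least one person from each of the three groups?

315

Total 4-person selections from all 13: C(13,4) = 715.
Subtract selections that omit an entire group: no technicians → C(6,4) = 15; no nurses → C(10,4) = 210; no doctors → C(10,4) = 210.
Add back selections omitting two groups (i.e. drawn from a single group): C(7,4) + C(3,4) + C(3,4) = 35.
By inclusion–exclusion: 715 − 435 + 35 = 315.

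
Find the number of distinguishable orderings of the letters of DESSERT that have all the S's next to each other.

360

Treat the 2 copies of S as a single block. The multiset to arrange is then {SS, D, E, E, R, T}, 6 items in all.
That gives (6)!/(2!) = 360 arrangements.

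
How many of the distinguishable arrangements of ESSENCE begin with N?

60

With the first slot taken by N, it remains to arrange the other 6 letters (ESSECE).
Those 6 letters have E appearing 3 times and S appearing twice, giving (6)!/(3!·2!) = 60.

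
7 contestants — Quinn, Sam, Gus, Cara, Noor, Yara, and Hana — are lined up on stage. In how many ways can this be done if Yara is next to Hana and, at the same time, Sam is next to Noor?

480

Treat {Yara,Hana} as one block (2 orders) and {Sam,Noor} as another (2 orders).
That leaves 5 units to arrange: 2 × 2 × 5! = 4 × 120 = 480.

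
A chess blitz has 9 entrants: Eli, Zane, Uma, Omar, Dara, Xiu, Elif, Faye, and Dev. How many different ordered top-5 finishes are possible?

15120

This is an ordered selection of 5 from 9: P(9,5).
That gives 9 × 8 × 7 × 6 × 5 = 15120.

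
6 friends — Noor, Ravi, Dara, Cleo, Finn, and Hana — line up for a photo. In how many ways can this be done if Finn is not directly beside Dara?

There are 6! = 720 arrangements in all. If Finn and Dara are adjacent, merging them into one block gives 2·(5)! = 240 arrangements.
Complementary counting: 720 − 240 = 480.

480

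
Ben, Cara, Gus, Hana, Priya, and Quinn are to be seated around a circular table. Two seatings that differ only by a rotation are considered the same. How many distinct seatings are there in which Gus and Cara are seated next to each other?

48

Treat {Gus, Cara} as one unit (2 internal orders) and seat the resulting 5 units around the table: (4)! circular arrangements.
So 2 × (4)! = 2 × 24 = 48.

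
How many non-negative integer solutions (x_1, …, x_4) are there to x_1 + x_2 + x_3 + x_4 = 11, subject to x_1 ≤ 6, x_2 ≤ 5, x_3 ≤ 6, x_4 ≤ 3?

By stars and bars, unrestricted non-negative solutions to x_1+…+x_4 = 11 number C(11+3,3) = 364.
Subtract solutions that violate a single cap (substitute x_i' = x_i − (cap_i+1)): x_1 ≥ 7 gives C(7,3) = 35; x_2 ≥ 6 gives C(8,3) = 56; x_3 ≥ 7 gives C(7,3) = 35; x_4 ≥ 4 gives C(10,3) = 120. Together 246.
Add back pairs where two caps are both exceeded: 0 + 0 + 1 + 0 + 4 + 1 = 6.
By inclusion–exclusion the count is 364 − 246 + 6 = 124.

124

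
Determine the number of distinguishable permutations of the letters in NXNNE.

20

NXNNE has 5 letters with N appearing 3 times.
Dividing 5! = 120 by 3! = 6 for the repeated letters gives 20.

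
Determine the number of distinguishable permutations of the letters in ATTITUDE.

6720

Letter multiplicities in ATTITUDE: A×1, D×1, E×1, I×1, T×3, U×1.
The number of distinct arrangements is 8!/(3!) = 40320/6 = 6720.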